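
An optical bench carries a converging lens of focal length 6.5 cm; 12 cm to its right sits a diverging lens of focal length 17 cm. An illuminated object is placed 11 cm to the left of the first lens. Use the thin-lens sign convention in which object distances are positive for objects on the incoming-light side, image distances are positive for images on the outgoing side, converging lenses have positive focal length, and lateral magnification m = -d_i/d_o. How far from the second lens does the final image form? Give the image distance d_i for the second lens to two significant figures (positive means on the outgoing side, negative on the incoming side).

First lens: d_i1 = 1/(1/6.5 - 1/11) = 15.889 cm.
Since 15.889 cm > 12 cm, the first image lies past the second lens and serves as a virtual object: d_o2 = L - d_i1 = -3.889 cm.
Second lens: d_i2 = 1/(1/(-17) - 1/(-3.889)) = 5.042 cm.

5.0 cm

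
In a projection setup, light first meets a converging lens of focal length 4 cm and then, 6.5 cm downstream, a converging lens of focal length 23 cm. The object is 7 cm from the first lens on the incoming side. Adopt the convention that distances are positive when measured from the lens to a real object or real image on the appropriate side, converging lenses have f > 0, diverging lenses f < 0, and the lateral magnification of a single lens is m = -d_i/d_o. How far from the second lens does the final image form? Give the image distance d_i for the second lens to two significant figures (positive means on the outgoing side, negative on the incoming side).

2.5 cm

First lens: d_i1 = 1/(1/4 - 1/7) = 9.333 cm.
This image would form 9.333 cm past lens 1, i.e. 2.833 cm beyond lens 2, so it is a virtual object for lens 2: d_o2 = 6.5 - 9.333 = -2.833 cm.
Second lens: d_i2 = 1/(1/23 - 1/(-2.833)) = 2.523 cm.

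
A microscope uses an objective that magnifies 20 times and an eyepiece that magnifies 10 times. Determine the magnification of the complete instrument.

200

The overall magnification of a compound microscope is the product of the objective and eyepiece magnifications:
M = M_obj x M_eye = 20 x 10 = 200.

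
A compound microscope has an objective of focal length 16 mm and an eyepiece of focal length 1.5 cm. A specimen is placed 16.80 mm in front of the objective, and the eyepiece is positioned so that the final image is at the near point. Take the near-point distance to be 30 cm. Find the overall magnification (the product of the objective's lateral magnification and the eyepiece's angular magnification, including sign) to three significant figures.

-420

Convert to cm: f_obj = 16 mm = 1.6 cm; d_o = 16.80 mm = 1.68 cm.
Objective: 1/d_i = 1/f_obj - 1/d_o = 1/1.6 - 1/1.68 = 0.02976 cm^-1, so d_i = 33.600 cm.
m_obj = -d_i/d_o = -33.600/1.68 = -20.000.
Eyepiece angular magnification (image at near point): M_eye = 1 + D/f_e = 1 + 30/1.5 = 21.000.
Overall M = m_obj x M_eye = (-20.000)(21.000) = -420.00.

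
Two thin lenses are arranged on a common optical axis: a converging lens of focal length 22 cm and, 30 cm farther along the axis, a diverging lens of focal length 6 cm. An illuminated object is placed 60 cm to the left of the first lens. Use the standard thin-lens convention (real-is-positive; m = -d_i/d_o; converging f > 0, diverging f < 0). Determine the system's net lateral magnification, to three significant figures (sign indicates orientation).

-2.75

Lens 1: 1/d_i1 = 1/f_1 - 1/d_o1 = 1/22 - 1/60 = 0.02879 cm^-1, so d_i1 = 34.737 cm.
m_1 = -(34.737)/60 = -0.5789.
This image would form 34.737 cm past lens 1, i.e. 4.737 cm beyond lens 2, so it is a virtual object for lens 2: d_o2 = 30 - 34.737 = -4.737 cm.
Lens 2: 1/d_i2 = 1/f_2 - 1/d_o2 = 1/(-6) - 1/(-4.737) = 0.04444 cm^-1, so d_i2 = 22.500 cm.
m_2 = -(22.500)/(-4.737) = 4.7500.
The system's lateral magnification is m_1 m_2 = (-0.5789)(4.7500) = -2.7500.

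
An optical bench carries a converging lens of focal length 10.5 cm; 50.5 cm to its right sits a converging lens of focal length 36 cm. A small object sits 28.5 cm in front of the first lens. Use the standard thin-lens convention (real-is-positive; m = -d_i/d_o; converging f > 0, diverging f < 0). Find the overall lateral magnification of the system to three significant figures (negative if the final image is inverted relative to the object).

-9.88

First lens: d_i1 = 1/(1/10.5 - 1/28.5) = 16.625 cm.
m_1 = -(16.625)/28.5 = -0.5833.
Object distance for lens 2: d_o2 = 50.5 - 16.625 = 33.875 cm.
Second lens: d_i2 = 1/(1/36 - 1/(33.875)) = -573.882 cm.
m_2 = -(-573.882)/(33.875) = 16.9412.
The system's lateral magnification is m_1 m_2 = (-0.5833)(16.9412) = -9.8824.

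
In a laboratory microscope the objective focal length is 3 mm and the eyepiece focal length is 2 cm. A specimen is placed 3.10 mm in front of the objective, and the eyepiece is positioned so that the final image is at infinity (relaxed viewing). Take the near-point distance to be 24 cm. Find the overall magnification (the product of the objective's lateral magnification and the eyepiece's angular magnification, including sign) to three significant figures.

Convert to cm: f_obj = 3 mm = 0.3 cm; d_o = 3.10 mm = 0.31 cm.
Objective: 1/d_i = 1/f_obj - 1/d_o = 1/0.3 - 1/0.31 = 0.10753 cm^-1, so d_i = 9.300 cm.
m_obj = -d_i/d_o = -9.300/0.31 = -30.000.
Eyepiece angular magnification (image at infinity): M_eye = D/f_e = 24/2 = 12.000.
Overall M = m_obj x M_eye = (-30.000)(12.000) = -360.00.

-360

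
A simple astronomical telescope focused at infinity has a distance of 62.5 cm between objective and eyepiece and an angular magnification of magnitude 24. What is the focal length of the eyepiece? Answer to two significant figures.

2.5 cm

In normal adjustment the tube length equals f_obj + f_eye and |M| = f_obj/f_eye.
So f_obj = 24 f_eye and 24 f_eye + f_eye = 62.5 cm, giving f_eye = 62.5/25 = 2.500 cm and f_obj = 60.000 cm.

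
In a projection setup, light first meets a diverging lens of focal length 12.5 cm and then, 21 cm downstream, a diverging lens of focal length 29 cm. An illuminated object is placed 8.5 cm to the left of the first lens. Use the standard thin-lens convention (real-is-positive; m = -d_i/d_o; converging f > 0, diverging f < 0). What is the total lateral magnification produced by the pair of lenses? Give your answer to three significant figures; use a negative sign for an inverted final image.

0.314

Lens 1: 1/d_i1 = 1/f_1 - 1/d_o1 = 1/(-12.5) - 1/8.5 = -0.19765 cm^-1, so d_i1 = -5.060 cm.
m_1 = -(-5.060)/8.5 = 0.5952.
With d_i1 < 0 the first image is virtual and lies on the object side; the object distance for lens 2 is d_o2 = 21 - (-5.060) = 26.060 cm.
Lens 2: 1/d_i2 = 1/f_2 - 1/d_o2 = 1/(-29) - 1/(26.060) = -0.07286 cm^-1, so d_i2 = -13.726 cm.
m_2 = -(-13.726)/(26.060) = 0.5267.
Total m = m_1 x m_2 = (0.5952)(0.5267) = 0.3135.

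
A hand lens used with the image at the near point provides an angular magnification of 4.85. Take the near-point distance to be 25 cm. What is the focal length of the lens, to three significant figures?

6.49 cm

For the image at the near point, M = 1 + D/f.
f = D/(M - 1) = 25/(4.85 - 1) = 6.494 cm.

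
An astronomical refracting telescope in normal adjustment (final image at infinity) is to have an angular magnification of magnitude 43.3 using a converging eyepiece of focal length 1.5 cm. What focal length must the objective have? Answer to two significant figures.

65 cm

|M| = f_obj/|f_eye|, so f_obj = |M| x |f_eye| = 43.3 x 1.5 = 64.950 cm.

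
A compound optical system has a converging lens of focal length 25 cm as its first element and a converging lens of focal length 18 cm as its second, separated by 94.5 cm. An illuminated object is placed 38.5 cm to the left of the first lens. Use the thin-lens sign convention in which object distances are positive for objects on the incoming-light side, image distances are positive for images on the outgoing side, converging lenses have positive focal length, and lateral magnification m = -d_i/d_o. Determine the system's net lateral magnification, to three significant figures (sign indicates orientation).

6.41

Lens 1: 1/d_i1 = 1/f_1 - 1/d_o1 = 1/25 - 1/38.5 = 0.01403 cm^-1, so d_i1 = 71.296 cm.
m_1 = -(71.296)/38.5 = -1.8519.
The intermediate image is 71.296 cm to the right of lens 1, so d_o2 = L - d_i1 = 94.5 - 71.296 = 23.204 cm.
Lens 2: 1/d_i2 = 1/f_2 - 1/d_o2 = 1/18 - 1/(23.204) = 0.01246 cm^-1, so d_i2 = 80.263 cm.
m_2 = -(80.263)/(23.204) = -3.4591.
The system's lateral magnification is m_1 m_2 = (-1.8519)(-3.4591) = 6.4057.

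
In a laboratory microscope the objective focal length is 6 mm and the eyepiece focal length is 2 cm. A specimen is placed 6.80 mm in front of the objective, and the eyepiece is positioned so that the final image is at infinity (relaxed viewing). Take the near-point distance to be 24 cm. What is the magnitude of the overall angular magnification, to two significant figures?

Convert to cm: f_obj = 6 mm = 0.6 cm; d_o = 6.80 mm = 0.68 cm.
Objective: 1/d_i = 1/f_obj - 1/d_o = 1/0.6 - 1/0.68 = 0.19608 cm^-1, so d_i = 5.100 cm.
m_obj = -d_i/d_o = -5.100/0.68 = -7.500.
Eyepiece angular magnification (image at infinity): M_eye = D/f_e = 24/2 = 12.000.
Overall M = m_obj x M_eye = (-7.500)(12.000) = -90.00.
|M| = 90.00.

90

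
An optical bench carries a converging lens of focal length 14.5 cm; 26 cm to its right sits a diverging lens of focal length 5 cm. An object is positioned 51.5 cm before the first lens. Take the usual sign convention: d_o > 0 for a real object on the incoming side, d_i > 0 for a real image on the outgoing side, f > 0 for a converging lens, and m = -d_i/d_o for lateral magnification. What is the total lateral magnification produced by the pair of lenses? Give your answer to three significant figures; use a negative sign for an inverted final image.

-0.181

First lens: d_i1 = 1/(1/14.5 - 1/51.5) = 20.182 cm.
m_1 = -(20.182)/51.5 = -0.3919.
The intermediate image is 20.182 cm to the right of lens 1, so d_o2 = L - d_i1 = 26 - 20.182 = 5.818 cm.
Second lens: d_i2 = 1/(1/(-5) - 1/(5.818)) = -2.689 cm.
m_2 = -(-2.689)/(5.818) = 0.4622.
Total m = m_1 x m_2 = (-0.3919)(0.4622) = -0.1811.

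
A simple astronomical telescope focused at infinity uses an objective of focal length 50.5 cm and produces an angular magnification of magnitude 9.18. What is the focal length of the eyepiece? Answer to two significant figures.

|M| = f_obj/f_eye, so f_eye = f_obj/|M| = 50.5/9.18 = 5.501 cm.

5.5 cm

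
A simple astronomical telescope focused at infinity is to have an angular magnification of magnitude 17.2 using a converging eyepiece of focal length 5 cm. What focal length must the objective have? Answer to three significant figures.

86.0 cm

|M| = f_obj/|f_eye|, so f_obj = |M| x |f_eye| = 17.2 x 5 = 86.000 cm.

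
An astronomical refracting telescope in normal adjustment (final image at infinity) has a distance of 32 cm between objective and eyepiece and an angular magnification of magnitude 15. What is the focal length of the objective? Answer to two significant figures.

30 cm

In normal adjustment the tube length equals f_obj + f_eye and |M| = f_obj/f_eye.
So f_obj = 15 f_eye and 15 f_eye + f_eye = 32 cm, giving f_eye = 32/16 = 2.000 cm and f_obj = 30.000 cm.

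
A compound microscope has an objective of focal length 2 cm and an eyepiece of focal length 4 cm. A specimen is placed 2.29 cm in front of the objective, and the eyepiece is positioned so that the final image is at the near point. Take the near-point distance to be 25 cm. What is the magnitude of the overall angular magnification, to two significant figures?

Objective: 1/d_i = 1/f_obj - 1/d_o = 1/2 - 1/2.29 = 0.06332 cm^-1, so d_i = 15.793 cm.
m_obj = -d_i/d_o = -15.793/2.29 = -6.897.
Eyepiece angular magnification (image at near point): M_eye = 1 + D/f_e = 1 + 25/4 = 7.250.
Overall M = m_obj x M_eye = (-6.897)(7.250) = -50.00.
|M| = 50.00.

50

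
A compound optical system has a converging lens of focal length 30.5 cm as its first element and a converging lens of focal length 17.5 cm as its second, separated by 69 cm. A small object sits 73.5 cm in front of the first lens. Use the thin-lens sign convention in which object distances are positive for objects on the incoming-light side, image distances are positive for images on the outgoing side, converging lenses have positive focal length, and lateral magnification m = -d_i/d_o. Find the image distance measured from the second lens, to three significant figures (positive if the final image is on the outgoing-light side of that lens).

First lens: d_i1 = 1/(1/30.5 - 1/73.5) = 52.134 cm.
The intermediate image is 52.134 cm to the right of lens 1, so d_o2 = L - d_i1 = 69 - 52.134 = 16.866 cm.
Second lens: d_i2 = 1/(1/17.5 - 1/(16.866)) = -465.757 cm.

-466 cm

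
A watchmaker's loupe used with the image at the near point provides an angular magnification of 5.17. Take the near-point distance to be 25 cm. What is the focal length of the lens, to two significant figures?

For the image at the near point, M = 1 + D/f.
f = D/(M - 1) = 25/(5.17 - 1) = 5.995 cm.

6.0 cm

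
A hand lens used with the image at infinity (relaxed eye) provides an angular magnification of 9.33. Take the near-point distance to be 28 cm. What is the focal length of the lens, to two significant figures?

3.0 cm

For the image at infinity, M = D/f.
f = D/M = 28/9.33 = 3.001 cm.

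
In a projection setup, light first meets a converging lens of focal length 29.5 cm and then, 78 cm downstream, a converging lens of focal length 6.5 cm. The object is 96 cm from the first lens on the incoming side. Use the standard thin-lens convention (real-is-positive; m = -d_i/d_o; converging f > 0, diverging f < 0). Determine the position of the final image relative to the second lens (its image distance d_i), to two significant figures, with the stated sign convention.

Lens 1: 1/d_i1 = 1/f_1 - 1/d_o1 = 1/29.5 - 1/96 = 0.02348 cm^-1, so d_i1 = 42.586 cm.
That image sits 35.414 cm in front of the second lens, so d_o2 = 35.414 cm.
Lens 2: 1/d_i2 = 1/f_2 - 1/d_o2 = 1/6.5 - 1/(35.414) = 0.12561 cm^-1, so d_i2 = 7.961 cm.

8.0 cm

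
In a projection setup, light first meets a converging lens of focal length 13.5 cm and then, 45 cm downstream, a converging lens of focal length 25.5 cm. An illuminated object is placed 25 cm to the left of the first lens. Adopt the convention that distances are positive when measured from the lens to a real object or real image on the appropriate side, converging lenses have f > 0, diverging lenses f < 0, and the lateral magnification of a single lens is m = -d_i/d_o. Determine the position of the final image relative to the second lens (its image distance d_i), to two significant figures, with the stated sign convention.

-41 cm

Lens 1: 1/d_i1 = 1/f_1 - 1/d_o1 = 1/13.5 - 1/25 = 0.03407 cm^-1, so d_i1 = 29.348 cm.
Object distance for lens 2: d_o2 = 45 - 29.348 = 15.652 cm.
Lens 2: 1/d_i2 = 1/f_2 - 1/d_o2 = 1/25.5 - 1/(15.652) = -0.02467 cm^-1, so d_i2 = -40.530 cm.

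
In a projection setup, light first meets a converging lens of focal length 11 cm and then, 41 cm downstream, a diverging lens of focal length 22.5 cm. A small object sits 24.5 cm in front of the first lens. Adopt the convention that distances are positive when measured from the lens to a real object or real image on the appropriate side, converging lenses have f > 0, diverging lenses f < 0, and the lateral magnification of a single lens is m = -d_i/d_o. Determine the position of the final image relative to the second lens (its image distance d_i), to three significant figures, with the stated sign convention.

Lens 1: 1/d_i1 = 1/f_1 - 1/d_o1 = 1/11 - 1/24.5 = 0.05009 cm^-1, so d_i1 = 19.963 cm.
That image sits 21.037 cm in front of the second lens, so d_o2 = 21.037 cm.
Lens 2: 1/d_i2 = 1/f_2 - 1/d_o2 = 1/(-22.5) - 1/(21.037) = -0.09198 cm^-1, so d_i2 = -10.872 cm.

-10.9 cm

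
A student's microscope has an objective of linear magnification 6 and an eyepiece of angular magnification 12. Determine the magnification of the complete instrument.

The overall magnification of a compound microscope is the product of the objective and eyepiece magnifications:
M = M_obj x M_eye = 6 x 12 = 72.

72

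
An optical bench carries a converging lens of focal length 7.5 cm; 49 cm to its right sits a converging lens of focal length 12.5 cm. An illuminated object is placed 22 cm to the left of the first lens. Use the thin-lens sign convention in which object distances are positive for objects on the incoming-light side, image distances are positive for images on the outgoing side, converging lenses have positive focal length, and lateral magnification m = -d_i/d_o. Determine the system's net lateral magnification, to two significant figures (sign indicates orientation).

Lens 1: 1/d_i1 = 1/f_1 - 1/d_o1 = 1/7.5 - 1/22 = 0.08788 cm^-1, so d_i1 = 11.379 cm.
m_1 = -(11.379)/22 = -0.5172.
That image sits 37.621 cm in front of the second lens, so d_o2 = 37.621 cm.
Lens 2: 1/d_i2 = 1/f_2 - 1/d_o2 = 1/12.5 - 1/(37.621) = 0.05342 cm^-1, so d_i2 = 18.720 cm.
m_2 = -(18.720)/(37.621) = -0.4976.
The system's lateral magnification is m_1 m_2 = (-0.5172)(-0.4976) = 0.2574.

0.26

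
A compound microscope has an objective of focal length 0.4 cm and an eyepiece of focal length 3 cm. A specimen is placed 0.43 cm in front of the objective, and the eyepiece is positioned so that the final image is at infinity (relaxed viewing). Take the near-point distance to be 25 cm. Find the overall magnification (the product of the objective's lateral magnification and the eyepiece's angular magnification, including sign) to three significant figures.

-111

Objective: 1/d_i = 1/f_obj - 1/d_o = 1/0.4 - 1/0.43 = 0.17442 cm^-1, so d_i = 5.733 cm.
m_obj = -d_i/d_o = -5.733/0.43 = -13.333.
Eyepiece angular magnification (image at infinity): M_eye = D/f_e = 25/3 = 8.333.
Overall M = m_obj x M_eye = (-13.333)(8.333) = -111.11.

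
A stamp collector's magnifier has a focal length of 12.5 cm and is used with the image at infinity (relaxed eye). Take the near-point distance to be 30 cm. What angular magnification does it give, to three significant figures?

2.40

M = D/f = 30/12.5 = 2.400.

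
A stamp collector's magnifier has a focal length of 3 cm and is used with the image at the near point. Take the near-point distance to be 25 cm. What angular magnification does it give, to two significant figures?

M = 1 + D/f = 1 + 25/3 = 9.333.

9.3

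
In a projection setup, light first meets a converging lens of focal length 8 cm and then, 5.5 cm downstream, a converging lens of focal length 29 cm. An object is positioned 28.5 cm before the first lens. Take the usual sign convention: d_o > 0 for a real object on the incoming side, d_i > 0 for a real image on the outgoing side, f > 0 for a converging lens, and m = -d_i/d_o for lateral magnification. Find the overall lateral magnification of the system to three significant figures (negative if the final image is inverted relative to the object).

First lens: d_i1 = 1/(1/8 - 1/28.5) = 11.122 cm.
m_1 = -(11.122)/28.5 = -0.3902.
Since 11.122 cm > 5.5 cm, the first image lies past the second lens and serves as a virtual object: d_o2 = L - d_i1 = -5.622 cm.
Second lens: d_i2 = 1/(1/29 - 1/(-5.622)) = 4.709 cm.
m_2 = -(4.709)/(-5.622) = 0.8376.
Overall magnification: m = m_1 m_2 = -0.3269.

-0.327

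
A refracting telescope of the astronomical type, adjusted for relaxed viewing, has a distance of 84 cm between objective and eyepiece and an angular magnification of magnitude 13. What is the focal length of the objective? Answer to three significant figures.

In normal adjustment the tube length equals f_obj + f_eye and |M| = f_obj/f_eye.
So f_obj = 13 f_eye and 13 f_eye + f_eye = 84 cm, giving f_eye = 84/14 = 6.000 cm and f_obj = 78.000 cm.

78.0 cm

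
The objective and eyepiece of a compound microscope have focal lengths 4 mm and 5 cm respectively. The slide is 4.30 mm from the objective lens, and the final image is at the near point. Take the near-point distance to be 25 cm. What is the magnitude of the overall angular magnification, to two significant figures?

80

Convert to cm: f_obj = 4 mm = 0.4 cm; d_o = 4.30 mm = 0.43 cm.
Objective: 1/d_i = 1/f_obj - 1/d_o = 1/0.4 - 1/0.43 = 0.17442 cm^-1, so d_i = 5.733 cm.
m_obj = -d_i/d_o = -5.733/0.43 = -13.333.
Eyepiece angular magnification (image at near point): M_eye = 1 + D/f_e = 1 + 25/5 = 6.000.
Overall M = m_obj x M_eye = (-13.333)(6.000) = -80.00.
|M| = 80.00.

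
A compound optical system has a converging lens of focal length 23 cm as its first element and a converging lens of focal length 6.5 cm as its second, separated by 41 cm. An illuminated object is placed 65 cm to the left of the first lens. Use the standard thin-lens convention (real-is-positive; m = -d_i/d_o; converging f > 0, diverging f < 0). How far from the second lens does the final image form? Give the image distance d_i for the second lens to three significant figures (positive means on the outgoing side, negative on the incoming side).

Applying the thin-lens equation to the first lens, 1/23 = 1/65 + 1/d_i1, which gives d_i1 = 35.595 cm.
The intermediate image is 35.595 cm to the right of lens 1, so d_o2 = L - d_i1 = 41 - 35.595 = 5.405 cm.
Applying the thin-lens equation again with f_2 = 6.5 cm and d_o2 = 5.405 cm gives d_i2 = -32.076 cm.

-32.1 cm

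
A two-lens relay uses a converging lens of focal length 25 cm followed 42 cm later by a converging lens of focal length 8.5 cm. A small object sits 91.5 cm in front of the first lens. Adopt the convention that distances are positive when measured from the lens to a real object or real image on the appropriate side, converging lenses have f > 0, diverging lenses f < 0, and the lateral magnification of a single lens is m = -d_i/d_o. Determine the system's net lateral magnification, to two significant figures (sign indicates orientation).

-3.6

Lens 1: 1/d_i1 = 1/f_1 - 1/d_o1 = 1/25 - 1/91.5 = 0.02907 cm^-1, so d_i1 = 34.398 cm.
m_1 = -(34.398)/91.5 = -0.3759.
The intermediate image is 34.398 cm to the right of lens 1, so d_o2 = L - d_i1 = 42 - 34.398 = 7.602 cm.
Lens 2: 1/d_i2 = 1/f_2 - 1/d_o2 = 1/8.5 - 1/(7.602) = -0.01391 cm^-1, so d_i2 = -71.912 cm.
m_2 = -(-71.912)/(7.602) = 9.4603.
Overall magnification: m = m_1 m_2 = -3.5565.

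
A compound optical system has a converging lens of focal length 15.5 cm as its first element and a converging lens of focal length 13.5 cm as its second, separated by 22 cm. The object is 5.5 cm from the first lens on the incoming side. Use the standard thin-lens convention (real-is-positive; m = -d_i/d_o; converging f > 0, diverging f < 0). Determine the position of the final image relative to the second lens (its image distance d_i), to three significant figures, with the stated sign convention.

24.2 cm

First lens: d_i1 = 1/(1/15.5 - 1/5.5) = -8.525 cm.
With d_i1 < 0 the first image is virtual and lies on the object side; the object distance for lens 2 is d_o2 = 22 - (-8.525) = 30.525 cm.
Second lens: d_i2 = 1/(1/13.5 - 1/(30.525)) = 24.205 cm.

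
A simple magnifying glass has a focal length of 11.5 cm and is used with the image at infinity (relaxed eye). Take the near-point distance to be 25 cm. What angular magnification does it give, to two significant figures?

M = D/f = 25/11.5 = 2.174.

2.2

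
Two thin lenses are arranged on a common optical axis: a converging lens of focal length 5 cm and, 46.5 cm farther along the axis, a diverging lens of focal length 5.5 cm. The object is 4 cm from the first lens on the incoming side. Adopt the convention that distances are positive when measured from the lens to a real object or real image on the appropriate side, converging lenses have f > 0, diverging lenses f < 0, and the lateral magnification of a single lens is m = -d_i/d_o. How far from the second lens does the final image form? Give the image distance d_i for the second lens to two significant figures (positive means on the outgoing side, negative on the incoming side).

First lens: d_i1 = 1/(1/5 - 1/4) = -20.000 cm.
With d_i1 < 0 the first image is virtual and lies on the object side; the object distance for lens 2 is d_o2 = 46.5 - (-20.000) = 66.500 cm.
Second lens: d_i2 = 1/(1/(-5.5) - 1/(66.500)) = -5.080 cm.

-5.1 cm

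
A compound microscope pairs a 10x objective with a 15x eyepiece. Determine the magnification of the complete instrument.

The overall magnification of a compound microscope is the product of the objective and eyepiece magnifications:
M = M_obj x M_eye = 10 x 15 = 150.

150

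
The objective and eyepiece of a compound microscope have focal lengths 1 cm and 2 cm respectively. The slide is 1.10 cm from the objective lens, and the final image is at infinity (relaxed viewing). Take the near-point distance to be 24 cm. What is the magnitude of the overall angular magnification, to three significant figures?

Objective: 1/d_i = 1/f_obj - 1/d_o = 1/1 - 1/1.10 = 0.09091 cm^-1, so d_i = 11.000 cm.
m_obj = -d_i/d_o = -11.000/1.10 = -10.000.
Eyepiece angular magnification (image at infinity): M_eye = D/f_e = 24/2 = 12.000.
Overall M = m_obj x M_eye = (-10.000)(12.000) = -120.00.
|M| = 120.00.

120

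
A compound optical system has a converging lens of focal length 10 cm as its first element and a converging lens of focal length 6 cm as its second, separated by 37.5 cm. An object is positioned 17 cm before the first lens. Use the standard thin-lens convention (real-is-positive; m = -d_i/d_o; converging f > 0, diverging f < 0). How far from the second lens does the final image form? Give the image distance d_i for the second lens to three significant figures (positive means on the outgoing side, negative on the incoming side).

Lens 1: 1/d_i1 = 1/f_1 - 1/d_o1 = 1/10 - 1/17 = 0.04118 cm^-1, so d_i1 = 24.286 cm.
Object distance for lens 2: d_o2 = 37.5 - 24.286 = 13.214 cm.
Lens 2: 1/d_i2 = 1/f_2 - 1/d_o2 = 1/6 - 1/(13.214) = 0.09099 cm^-1, so d_i2 = 10.990 cm.

11.0 cm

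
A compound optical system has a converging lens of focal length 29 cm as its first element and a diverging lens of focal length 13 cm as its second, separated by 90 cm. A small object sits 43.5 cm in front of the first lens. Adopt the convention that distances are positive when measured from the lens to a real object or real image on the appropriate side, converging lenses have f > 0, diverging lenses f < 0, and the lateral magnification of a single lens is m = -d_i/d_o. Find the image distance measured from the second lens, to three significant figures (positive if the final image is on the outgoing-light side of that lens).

-2.44 cm

Lens 1: 1/d_i1 = 1/f_1 - 1/d_o1 = 1/29 - 1/43.5 = 0.01149 cm^-1, so d_i1 = 87.000 cm.
That image sits 3.000 cm in front of the second lens, so d_o2 = 3.000 cm.
Lens 2: 1/d_i2 = 1/f_2 - 1/d_o2 = 1/(-13) - 1/(3.000) = -0.41026 cm^-1, so d_i2 = -2.438 cm.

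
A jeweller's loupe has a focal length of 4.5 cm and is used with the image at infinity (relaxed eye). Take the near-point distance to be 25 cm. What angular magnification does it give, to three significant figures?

5.56

M = D/f = 25/4.5 = 5.556.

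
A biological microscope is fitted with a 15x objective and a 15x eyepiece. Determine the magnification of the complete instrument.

225

The overall magnification of a compound microscope is the product of the objective and eyepiece magnifications:
M = M_obj x M_eye = 15 x 15 = 225.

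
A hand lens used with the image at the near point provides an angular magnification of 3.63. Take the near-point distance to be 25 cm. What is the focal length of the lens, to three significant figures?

9.51 cm

For the image at the near point, M = 1 + D/f.
f = D/(M - 1) = 25/(3.63 - 1) = 9.506 cm.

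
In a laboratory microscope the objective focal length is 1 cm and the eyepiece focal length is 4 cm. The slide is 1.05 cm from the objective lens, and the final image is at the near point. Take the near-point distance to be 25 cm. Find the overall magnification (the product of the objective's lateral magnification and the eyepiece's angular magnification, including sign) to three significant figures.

-145

Objective: 1/d_i = 1/f_obj - 1/d_o = 1/1 - 1/1.05 = 0.04762 cm^-1, so d_i = 21.000 cm.
m_obj = -d_i/d_o = -21.000/1.05 = -20.000.
Eyepiece angular magnification (image at near point): M_eye = 1 + D/f_e = 1 + 25/4 = 7.250.
Overall M = m_obj x M_eye = (-20.000)(7.250) = -145.00.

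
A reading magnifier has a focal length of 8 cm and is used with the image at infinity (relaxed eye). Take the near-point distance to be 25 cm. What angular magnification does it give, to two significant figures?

M = D/f = 25/8 = 3.125.

3.1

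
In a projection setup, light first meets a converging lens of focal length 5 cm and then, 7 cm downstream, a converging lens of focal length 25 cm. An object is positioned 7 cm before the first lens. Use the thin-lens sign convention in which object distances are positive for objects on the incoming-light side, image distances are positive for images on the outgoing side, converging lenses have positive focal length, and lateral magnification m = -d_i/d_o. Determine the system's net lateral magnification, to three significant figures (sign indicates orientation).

Lens 1: 1/d_i1 = 1/f_1 - 1/d_o1 = 1/5 - 1/7 = 0.05714 cm^-1, so d_i1 = 17.500 cm.
m_1 = -(17.500)/7 = -2.5000.
This image would form 17.500 cm past lens 1, i.e. 10.500 cm beyond lens 2, so it is a virtual object for lens 2: d_o2 = 7 - 17.500 = -10.500 cm.
Lens 2: 1/d_i2 = 1/f_2 - 1/d_o2 = 1/25 - 1/(-10.500) = 0.13524 cm^-1, so d_i2 = 7.394 cm.
m_2 = -(7.394)/(-10.500) = 0.7042.
Total m = m_1 x m_2 = (-2.5000)(0.7042) = -1.7606.

-1.76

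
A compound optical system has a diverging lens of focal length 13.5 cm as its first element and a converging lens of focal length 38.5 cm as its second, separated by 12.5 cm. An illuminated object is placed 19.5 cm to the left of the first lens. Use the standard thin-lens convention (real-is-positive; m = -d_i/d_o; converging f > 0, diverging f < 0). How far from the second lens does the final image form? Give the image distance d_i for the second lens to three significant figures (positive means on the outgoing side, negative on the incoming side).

-43.7 cm

First lens: d_i1 = 1/(1/(-13.5) - 1/19.5) = -7.977 cm.
With d_i1 < 0 the first image is virtual and lies on the object side; the object distance for lens 2 is d_o2 = 12.5 - (-7.977) = 20.477 cm.
Second lens: d_i2 = 1/(1/38.5 - 1/(20.477)) = -43.743 cm.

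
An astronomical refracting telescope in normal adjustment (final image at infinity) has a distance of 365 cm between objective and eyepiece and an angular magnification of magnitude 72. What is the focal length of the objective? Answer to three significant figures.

In normal adjustment the tube length equals f_obj + f_eye and |M| = f_obj/f_eye.
So f_obj = 72 f_eye and 72 f_eye + f_eye = 365 cm, giving f_eye = 365/73 = 5.000 cm and f_obj = 360.000 cm.

360 cm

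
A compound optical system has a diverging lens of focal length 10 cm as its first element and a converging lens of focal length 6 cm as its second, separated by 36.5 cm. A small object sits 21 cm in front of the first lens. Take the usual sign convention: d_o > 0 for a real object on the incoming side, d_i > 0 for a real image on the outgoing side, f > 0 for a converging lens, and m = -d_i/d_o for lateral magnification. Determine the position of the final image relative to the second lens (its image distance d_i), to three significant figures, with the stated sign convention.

Applying the thin-lens equation to the first lens, 1/(-10) = 1/21 + 1/d_i1, which gives d_i1 = -6.774 cm.
With d_i1 < 0 the first image is virtual and lies on the object side; the object distance for lens 2 is d_o2 = 36.5 - (-6.774) = 43.274 cm.
Applying the thin-lens equation again with f_2 = 6 cm and d_o2 = 43.274 cm gives d_i2 = 6.966 cm.

6.97 cm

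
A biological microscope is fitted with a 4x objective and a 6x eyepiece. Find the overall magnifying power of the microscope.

The overall magnification of a compound microscope is the product of the objective and eyepiece magnifications:
M = M_obj x M_eye = 4 x 6 = 24.

24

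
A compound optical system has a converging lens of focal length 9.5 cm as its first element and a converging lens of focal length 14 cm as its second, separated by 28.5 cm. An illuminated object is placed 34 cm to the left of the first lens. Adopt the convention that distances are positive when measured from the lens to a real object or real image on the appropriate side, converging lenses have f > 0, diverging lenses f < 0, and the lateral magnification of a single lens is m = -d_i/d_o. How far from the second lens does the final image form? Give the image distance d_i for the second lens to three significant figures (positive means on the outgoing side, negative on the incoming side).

163 cm

Lens 1: 1/d_i1 = 1/f_1 - 1/d_o1 = 1/9.5 - 1/34 = 0.07585 cm^-1, so d_i1 = 13.184 cm.
Object distance for lens 2: d_o2 = 28.5 - 13.184 = 15.316 cm.
Lens 2: 1/d_i2 = 1/f_2 - 1/d_o2 = 1/14 - 1/(15.316) = 0.00614 cm^-1, so d_i2 = 162.899 cm.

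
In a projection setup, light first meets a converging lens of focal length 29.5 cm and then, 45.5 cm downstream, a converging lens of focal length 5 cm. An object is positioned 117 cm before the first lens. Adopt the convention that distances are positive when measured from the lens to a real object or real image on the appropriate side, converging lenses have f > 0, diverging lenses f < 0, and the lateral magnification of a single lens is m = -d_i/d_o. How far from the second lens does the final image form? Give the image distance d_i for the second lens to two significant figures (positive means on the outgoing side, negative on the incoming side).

29 cm

First lens: d_i1 = 1/(1/29.5 - 1/117) = 39.446 cm.
Object distance for lens 2: d_o2 = 45.5 - 39.446 = 6.054 cm.
Second lens: d_i2 = 1/(1/5 - 1/(6.054)) = 28.713 cm.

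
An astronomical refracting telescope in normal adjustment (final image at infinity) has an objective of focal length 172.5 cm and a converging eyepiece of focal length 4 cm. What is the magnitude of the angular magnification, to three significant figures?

|M| = f_obj/|f_eye| = 172.5/4 = 43.125.

43.1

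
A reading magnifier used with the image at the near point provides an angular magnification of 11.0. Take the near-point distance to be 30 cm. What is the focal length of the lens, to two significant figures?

For the image at the near point, M = 1 + D/f.
f = D/(M - 1) = 30/(11.0 - 1) = 3.000 cm.

3.0 cm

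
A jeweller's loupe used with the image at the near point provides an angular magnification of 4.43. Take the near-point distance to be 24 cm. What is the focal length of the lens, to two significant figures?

For the image at the near point, M = 1 + D/f.
f = D/(M - 1) = 24/(4.43 - 1) = 6.997 cm.

7.0 cm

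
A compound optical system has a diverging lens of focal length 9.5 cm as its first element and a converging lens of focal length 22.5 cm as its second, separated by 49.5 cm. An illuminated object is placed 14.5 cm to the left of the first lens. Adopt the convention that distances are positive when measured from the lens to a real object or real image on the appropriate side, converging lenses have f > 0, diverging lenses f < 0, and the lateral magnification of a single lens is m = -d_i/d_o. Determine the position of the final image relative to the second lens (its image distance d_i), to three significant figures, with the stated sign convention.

Lens 1: 1/d_i1 = 1/f_1 - 1/d_o1 = 1/(-9.5) - 1/14.5 = -0.17423 cm^-1, so d_i1 = -5.740 cm.
The intermediate image is virtual, 5.740 cm to the left of lens 1, so d_o2 = L - d_i1 = 49.5 - (-5.740) = 55.240 cm.
Lens 2: 1/d_i2 = 1/f_2 - 1/d_o2 = 1/22.5 - 1/(55.240) = 0.02634 cm^-1, so d_i2 = 37.963 cm.

38.0 cm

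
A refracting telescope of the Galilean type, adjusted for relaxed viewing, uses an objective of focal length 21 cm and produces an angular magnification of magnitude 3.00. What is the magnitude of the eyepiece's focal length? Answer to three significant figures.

|M| = f_obj/|f_eye|, so |f_eye| = f_obj/|M| = 21/3.0 = 7.000 cm.
(The eyepiece is diverging, so its signed focal length is -7.000 cm.)

7.00 cm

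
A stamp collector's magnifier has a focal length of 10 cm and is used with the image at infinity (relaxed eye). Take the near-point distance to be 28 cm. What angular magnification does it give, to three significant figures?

M = D/f = 28/10 = 2.800.

2.80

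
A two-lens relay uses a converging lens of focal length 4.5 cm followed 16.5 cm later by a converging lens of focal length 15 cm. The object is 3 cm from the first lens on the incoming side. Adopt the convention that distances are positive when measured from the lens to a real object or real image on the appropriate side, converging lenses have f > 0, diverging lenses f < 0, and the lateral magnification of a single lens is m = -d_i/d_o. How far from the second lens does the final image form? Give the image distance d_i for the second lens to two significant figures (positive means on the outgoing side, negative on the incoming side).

36 cm

Lens 1: 1/d_i1 = 1/f_1 - 1/d_o1 = 1/4.5 - 1/3 = -0.11111 cm^-1, so d_i1 = -9.000 cm.
The intermediate image is virtual, 9.000 cm to the left of lens 1, so d_o2 = L - d_i1 = 16.5 - (-9.000) = 25.500 cm.
Lens 2: 1/d_i2 = 1/f_2 - 1/d_o2 = 1/15 - 1/(25.500) = 0.02745 cm^-1, so d_i2 = 36.429 cm.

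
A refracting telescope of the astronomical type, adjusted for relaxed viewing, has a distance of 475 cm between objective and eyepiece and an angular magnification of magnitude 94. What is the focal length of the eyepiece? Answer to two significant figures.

5.0 cm

In normal adjustment the tube length equals f_obj + f_eye and |M| = f_obj/f_eye.
So f_obj = 94 f_eye and 94 f_eye + f_eye = 475 cm, giving f_eye = 475/95 = 5.000 cm and f_obj = 470.000 cm.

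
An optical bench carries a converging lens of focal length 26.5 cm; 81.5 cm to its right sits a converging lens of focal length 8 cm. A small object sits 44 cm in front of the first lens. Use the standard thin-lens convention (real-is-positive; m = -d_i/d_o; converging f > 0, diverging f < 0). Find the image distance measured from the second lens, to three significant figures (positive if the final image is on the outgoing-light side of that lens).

17.3 cm

First lens: d_i1 = 1/(1/26.5 - 1/44) = 66.629 cm.
Object distance for lens 2: d_o2 = 81.5 - 66.629 = 14.871 cm.
Second lens: d_i2 = 1/(1/8 - 1/(14.871)) = 17.314 cm.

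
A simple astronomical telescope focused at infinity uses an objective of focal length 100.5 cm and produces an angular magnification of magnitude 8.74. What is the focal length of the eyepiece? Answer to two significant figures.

11 cm

|M| = f_obj/f_eye, so f_eye = f_obj/|M| = 100.5/8.74 = 11.499 cm.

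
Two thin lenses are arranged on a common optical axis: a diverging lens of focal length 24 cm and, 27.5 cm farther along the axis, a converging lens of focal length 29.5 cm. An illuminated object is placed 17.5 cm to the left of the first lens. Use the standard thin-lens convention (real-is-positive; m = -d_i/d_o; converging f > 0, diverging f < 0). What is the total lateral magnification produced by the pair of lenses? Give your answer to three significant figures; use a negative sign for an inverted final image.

-2.10

Lens 1: 1/d_i1 = 1/f_1 - 1/d_o1 = 1/(-24) - 1/17.5 = -0.09881 cm^-1, so d_i1 = -10.120 cm.
m_1 = -(-10.120)/17.5 = 0.5783.
The intermediate image is virtual, 10.120 cm to the left of lens 1, so d_o2 = L - d_i1 = 27.5 - (-10.120) = 37.620 cm.
Lens 2: 1/d_i2 = 1/f_2 - 1/d_o2 = 1/29.5 - 1/(37.620) = 0.00732 cm^-1, so d_i2 = 136.667 cm.
m_2 = -(136.667)/(37.620) = -3.6328.
Overall magnification: m = m_1 m_2 = -2.1009.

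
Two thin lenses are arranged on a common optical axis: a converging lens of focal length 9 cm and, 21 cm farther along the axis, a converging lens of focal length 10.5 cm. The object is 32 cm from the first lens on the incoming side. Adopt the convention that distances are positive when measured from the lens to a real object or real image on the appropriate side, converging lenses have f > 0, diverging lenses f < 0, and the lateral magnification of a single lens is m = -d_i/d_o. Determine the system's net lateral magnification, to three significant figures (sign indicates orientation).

Applying the thin-lens equation to the first lens, 1/9 = 1/32 + 1/d_i1, which gives d_i1 = 12.522 cm.
Its lateral magnification is m_1 = -d_i1/d_o1 = -(12.522)/32 = -0.3913.
That image sits 8.478 cm in front of the second lens, so d_o2 = 8.478 cm.
Applying the thin-lens equation again with f_2 = 10.5 cm and d_o2 = 8.478 cm gives d_i2 = -44.032 cm.
m_2 = -(-44.032)/(8.478) = 5.1935.
Overall magnification: m = m_1 m_2 = -2.0323.

-2.03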